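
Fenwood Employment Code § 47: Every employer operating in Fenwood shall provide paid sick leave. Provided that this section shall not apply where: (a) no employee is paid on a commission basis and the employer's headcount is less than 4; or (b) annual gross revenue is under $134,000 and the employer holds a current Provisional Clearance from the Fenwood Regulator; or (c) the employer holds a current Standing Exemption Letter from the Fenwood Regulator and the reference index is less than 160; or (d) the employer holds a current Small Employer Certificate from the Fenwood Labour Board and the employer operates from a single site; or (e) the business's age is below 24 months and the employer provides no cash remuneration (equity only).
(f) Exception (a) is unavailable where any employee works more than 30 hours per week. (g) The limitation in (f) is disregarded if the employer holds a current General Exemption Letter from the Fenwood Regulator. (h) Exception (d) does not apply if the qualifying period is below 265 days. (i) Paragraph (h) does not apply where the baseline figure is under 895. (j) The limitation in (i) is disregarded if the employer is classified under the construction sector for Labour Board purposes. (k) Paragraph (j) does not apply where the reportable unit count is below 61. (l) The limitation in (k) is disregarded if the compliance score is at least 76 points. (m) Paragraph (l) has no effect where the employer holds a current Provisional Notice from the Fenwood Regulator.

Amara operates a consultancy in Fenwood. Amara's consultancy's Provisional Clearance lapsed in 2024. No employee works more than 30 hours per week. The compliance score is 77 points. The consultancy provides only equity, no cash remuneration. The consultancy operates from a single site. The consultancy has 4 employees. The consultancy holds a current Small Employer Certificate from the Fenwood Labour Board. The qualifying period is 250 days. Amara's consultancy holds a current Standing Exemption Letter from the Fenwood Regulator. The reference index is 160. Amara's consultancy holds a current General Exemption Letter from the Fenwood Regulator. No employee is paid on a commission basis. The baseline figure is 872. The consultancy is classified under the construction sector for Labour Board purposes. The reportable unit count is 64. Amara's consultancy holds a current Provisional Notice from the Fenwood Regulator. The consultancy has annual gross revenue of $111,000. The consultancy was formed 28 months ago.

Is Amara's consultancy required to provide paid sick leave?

Yes — Amara's consultancy must provide paid sick leave.

Exception (a) does not apply: the employer's headcount is 4, not less than 4.
Exception (b) fails — the Provisional Clearance is not current.
Exception (c) requires that the reference index is less than 160; but the reference index is 160, not less than 160, so (c) is unavailable.
Exception (d) is satisfied on its face — a current Small Employer Certificate is held; the employer operates from a single site. Turning to paragraphs (h)–(m): (h) operates against (d): the qualifying period is 250 days, below the 265 days limit. (i) would limit (h) — the baseline figure is 872, under the 895 limit — but (j) sets (i) aside: (j) operates against (i): the consultancy is classified under the construction sector. (k), which would lift (j), is not triggered — the reportable unit count is 64, not below 61. (d) is therefore removed.
Exception (e) fails — the business's age is 28 months, not below 24 months.
No exception is made out. Amara's consultancy falls within the general rule.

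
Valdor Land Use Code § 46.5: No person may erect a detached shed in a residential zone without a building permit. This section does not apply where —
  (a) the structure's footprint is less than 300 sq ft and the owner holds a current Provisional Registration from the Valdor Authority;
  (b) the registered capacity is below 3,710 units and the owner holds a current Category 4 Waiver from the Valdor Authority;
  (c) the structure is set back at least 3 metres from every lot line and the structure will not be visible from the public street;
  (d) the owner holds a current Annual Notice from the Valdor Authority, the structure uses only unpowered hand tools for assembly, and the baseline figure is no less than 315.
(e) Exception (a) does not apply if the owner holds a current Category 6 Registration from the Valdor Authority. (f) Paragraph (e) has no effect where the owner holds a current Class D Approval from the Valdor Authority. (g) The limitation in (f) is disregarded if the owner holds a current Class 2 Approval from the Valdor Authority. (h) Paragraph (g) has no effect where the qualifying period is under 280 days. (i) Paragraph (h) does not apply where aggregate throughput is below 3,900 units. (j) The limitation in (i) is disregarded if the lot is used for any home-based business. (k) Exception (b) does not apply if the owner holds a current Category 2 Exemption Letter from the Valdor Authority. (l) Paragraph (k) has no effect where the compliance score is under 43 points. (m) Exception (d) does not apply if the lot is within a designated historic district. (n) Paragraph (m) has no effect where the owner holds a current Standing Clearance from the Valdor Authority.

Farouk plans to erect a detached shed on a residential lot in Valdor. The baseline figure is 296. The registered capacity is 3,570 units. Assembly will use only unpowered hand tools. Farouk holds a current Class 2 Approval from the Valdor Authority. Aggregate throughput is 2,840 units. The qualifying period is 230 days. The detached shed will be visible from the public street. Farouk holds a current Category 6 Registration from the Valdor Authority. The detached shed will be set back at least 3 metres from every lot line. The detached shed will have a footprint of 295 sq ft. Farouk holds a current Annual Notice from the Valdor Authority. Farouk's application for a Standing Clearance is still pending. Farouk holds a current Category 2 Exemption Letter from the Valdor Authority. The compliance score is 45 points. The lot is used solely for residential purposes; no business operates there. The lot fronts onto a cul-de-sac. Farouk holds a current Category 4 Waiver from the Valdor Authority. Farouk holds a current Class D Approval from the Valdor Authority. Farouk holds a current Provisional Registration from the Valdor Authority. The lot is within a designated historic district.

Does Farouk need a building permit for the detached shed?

Exception (a) is satisfied on its face — the structure's footprint is 295 sq ft, less than the 300 sq ft limit; a current Provisional Registration is held. However, paragraphs (e)–(j) must be considered: (e) operates against (a): a current Category 6 Registration is held. (f) would limit (e) — a current Class D Approval is held — but (g) sets (f) aside: (g) operates against (f): a current Class 2 Approval is held. (h) operates (the qualifying period is 230 days, under the 280 days limit), but is displaced by (i): (i) applies — aggregate throughput is 2,840 units, below the 3,900 units limit. (j) is inapplicable (the lot is solely residential), so (i) stands. (a) is therefore removed.
All of (b)'s requirements are met (the registered capacity is 3,570 units, below the 3,710 units limit; a current Category 4 Waiver is held). However, paragraphs (k)–(l) must be considered: (k) applies — a current Category 2 Exemption Letter is held. (l), which would lift (k), is not triggered — the compliance score is 45 points, not under 43 points. So (b) is unavailable.
Exception (c) fails — the structure will be visible from the street.
Exception (d) does not apply: the baseline figure is 296, short of 315.
No exception applies. The general rule governs.

Yes — Farouk must obtain a building permit.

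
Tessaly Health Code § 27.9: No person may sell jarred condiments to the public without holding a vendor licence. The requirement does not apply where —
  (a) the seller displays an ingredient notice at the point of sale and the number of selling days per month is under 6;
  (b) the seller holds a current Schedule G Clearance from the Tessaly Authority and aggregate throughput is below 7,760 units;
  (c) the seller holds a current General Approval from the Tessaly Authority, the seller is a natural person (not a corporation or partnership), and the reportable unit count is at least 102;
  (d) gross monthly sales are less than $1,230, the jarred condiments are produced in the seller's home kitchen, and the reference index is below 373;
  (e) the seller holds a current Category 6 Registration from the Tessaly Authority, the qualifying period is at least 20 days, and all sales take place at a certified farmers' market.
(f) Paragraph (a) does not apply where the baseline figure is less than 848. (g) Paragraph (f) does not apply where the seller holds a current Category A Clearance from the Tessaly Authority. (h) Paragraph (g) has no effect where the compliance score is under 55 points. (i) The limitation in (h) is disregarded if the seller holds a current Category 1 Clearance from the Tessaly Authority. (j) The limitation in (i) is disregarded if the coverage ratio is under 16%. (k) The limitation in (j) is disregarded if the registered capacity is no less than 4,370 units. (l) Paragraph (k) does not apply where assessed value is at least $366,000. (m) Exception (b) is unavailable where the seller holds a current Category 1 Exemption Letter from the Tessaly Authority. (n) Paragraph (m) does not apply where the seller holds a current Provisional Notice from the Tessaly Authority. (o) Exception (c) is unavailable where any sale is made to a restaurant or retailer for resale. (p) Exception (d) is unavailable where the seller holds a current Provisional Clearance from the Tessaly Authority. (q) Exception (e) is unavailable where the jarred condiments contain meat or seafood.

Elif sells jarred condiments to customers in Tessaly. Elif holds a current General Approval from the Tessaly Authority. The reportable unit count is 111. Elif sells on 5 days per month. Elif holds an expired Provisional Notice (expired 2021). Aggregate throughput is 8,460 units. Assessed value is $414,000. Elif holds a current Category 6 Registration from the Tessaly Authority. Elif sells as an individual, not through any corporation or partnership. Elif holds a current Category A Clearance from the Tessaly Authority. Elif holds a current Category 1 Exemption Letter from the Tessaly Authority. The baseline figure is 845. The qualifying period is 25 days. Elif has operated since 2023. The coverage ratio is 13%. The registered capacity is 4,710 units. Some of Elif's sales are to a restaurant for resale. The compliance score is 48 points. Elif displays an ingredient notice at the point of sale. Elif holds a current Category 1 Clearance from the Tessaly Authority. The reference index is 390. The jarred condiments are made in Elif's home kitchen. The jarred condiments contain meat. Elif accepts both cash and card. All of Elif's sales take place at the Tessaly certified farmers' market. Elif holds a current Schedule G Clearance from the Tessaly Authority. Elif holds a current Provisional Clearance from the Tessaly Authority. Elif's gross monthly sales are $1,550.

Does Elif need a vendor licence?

Exception (a) is satisfied on its face — an ingredient notice is displayed; the number of selling days per month is 5, under the 6 limit. But applying paragraphs (f)–(l): (f) operates against (a): the baseline figure is 845, less than the 848 limit. (g) operates (a current Category A Clearance is held), but is set aside by (h): (h) operates against (g): the compliance score is 48 points, under the 55 points limit. (i) is engaged (a current Category 1 Clearance is held), but yields to (j): (j) operates — the coverage ratio is 13%, under the 16% limit. (k) would limit (j) — the registered capacity is 4,710 units, meeting the 4,370 units threshold — but (l) sets (k) aside: (l) operates against (k): assessed value is $414,000, meeting the $366,000 threshold. (a) is therefore removed.
Exception (b) requires that aggregate throughput is below 7,760 units; but aggregate throughput is 8,460 units, not below 7,760 units, so (b) is unavailable.
Exception (c) is satisfied on its face — a current General Approval is held; the seller is a natural person; the reportable unit count is 111, meeting the 102 threshold. Turning to paragraph (o): (o) operates against (c): some sales are to a restaurant for resale. (c) is therefore removed.
Exception (d) fails — gross monthly sales are $1,550, not less than $1,230.
All of (e)'s requirements are met (a current Category 6 Registration is held; the qualifying period is 25 days, meeting the 20 days threshold; all sales are at a certified farmers' market). Turning to paragraph (q): (q) operates — the jarred condiments contain meat. (e) is therefore removed.
No exception displaces § 27.9.

Yes — Elif must hold a vendor licence.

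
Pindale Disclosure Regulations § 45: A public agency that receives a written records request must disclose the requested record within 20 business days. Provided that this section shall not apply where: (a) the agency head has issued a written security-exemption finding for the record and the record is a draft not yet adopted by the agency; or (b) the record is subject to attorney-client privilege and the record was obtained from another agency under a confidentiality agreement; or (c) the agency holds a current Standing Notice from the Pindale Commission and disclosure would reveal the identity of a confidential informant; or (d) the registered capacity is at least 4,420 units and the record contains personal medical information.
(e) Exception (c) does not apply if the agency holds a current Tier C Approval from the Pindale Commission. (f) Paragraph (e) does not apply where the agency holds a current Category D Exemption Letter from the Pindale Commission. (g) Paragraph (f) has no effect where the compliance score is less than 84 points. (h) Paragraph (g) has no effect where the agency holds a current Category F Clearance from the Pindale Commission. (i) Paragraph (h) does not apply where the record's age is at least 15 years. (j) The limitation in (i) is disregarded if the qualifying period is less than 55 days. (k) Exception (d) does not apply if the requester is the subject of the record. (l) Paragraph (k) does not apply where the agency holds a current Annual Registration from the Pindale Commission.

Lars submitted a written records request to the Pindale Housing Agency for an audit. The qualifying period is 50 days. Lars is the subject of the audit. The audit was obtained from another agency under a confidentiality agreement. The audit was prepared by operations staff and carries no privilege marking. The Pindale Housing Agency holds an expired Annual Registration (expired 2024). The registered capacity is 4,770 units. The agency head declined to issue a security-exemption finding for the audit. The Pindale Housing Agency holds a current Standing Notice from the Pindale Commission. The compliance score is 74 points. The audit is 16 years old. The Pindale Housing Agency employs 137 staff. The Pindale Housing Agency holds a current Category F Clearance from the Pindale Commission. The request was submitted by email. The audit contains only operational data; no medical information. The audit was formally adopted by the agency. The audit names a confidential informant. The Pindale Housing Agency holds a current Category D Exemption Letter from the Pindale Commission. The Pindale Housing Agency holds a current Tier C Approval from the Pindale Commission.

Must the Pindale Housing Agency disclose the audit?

Exception (a) fails — the agency head declined to issue a security-exemption finding.
Exception (b) requires that the record is subject to attorney-client privilege; but the audit carries no privilege marking, so (b) is unavailable.
Exception (c)'s conditions are all satisfied: a current Standing Notice is held; the audit names a confidential informant. Considering the limiting provisions: (e) would limit (c) — a current Tier C Approval is held — but (f) sets (e) aside: (f) applies — a current Category D Exemption Letter is held. (g) is triggered (the compliance score is 74 points, less than the 84 points limit), but is set aside by (h): (h) operates — a current Category F Clearance is held. (i) would limit (h) — the record's age is 16 years, meeting the 15 years threshold — but (j) sets (i) aside: (j) operates — the qualifying period is 50 days, less than the 55 days limit. So (c) applies.
Exception (d) requires that the record contains personal medical information; but the audit contains only operational data, so (d) is unavailable.

No — exception (c) applies; the Pindale Housing Agency is not required to disclose the audit.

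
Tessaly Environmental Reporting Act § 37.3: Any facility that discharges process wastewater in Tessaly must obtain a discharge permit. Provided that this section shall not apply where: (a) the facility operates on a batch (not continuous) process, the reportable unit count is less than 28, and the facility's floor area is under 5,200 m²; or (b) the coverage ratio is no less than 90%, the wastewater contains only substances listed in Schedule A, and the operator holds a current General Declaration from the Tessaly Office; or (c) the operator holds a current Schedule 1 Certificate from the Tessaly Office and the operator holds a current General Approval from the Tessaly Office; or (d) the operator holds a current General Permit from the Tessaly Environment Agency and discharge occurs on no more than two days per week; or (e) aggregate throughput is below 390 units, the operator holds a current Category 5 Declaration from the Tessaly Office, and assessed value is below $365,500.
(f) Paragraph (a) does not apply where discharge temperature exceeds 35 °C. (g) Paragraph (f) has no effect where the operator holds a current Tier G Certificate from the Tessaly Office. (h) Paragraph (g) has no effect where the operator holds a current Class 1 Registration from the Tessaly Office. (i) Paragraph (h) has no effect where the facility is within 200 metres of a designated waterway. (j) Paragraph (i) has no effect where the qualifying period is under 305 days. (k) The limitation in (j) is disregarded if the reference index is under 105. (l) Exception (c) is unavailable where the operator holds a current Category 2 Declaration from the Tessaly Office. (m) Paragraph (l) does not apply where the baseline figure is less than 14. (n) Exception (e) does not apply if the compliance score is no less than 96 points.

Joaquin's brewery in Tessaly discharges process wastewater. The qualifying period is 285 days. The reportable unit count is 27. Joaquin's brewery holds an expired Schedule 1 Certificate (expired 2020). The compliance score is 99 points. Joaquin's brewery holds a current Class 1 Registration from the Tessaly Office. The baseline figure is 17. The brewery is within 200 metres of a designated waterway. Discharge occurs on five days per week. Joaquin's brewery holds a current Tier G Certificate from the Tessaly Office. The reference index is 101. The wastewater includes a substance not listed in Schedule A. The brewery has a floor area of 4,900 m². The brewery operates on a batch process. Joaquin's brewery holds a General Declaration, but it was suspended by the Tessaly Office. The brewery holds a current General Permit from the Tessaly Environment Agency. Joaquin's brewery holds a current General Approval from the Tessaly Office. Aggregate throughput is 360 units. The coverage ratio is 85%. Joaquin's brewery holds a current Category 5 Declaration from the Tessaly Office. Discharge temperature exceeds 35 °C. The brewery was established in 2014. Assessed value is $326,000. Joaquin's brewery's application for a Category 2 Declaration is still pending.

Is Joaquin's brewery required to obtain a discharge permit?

No — exception (a) applies; Joaquin's brewery is not required to obtain a discharge permit.

All of (a)'s requirements are met (the facility operates on a batch process; the reportable unit count is 27, less than the 28 limit; the facility's floor area is 4,900 m², under the 5,200 m² limit). As to paragraphs (f)–(k): (f) would limit (a) — discharge temperature exceeds 35 °C — but (g) sets (f) aside: (g) operates against (f): a current Tier G Certificate is held. (h) is triggered (a current Class 1 Registration is held), but is overridden by (i): (i) operates against (h): the brewery is within 200 m of a designated waterway. (j) would limit (i) — the qualifying period is 285 days, under the 305 days limit — but (k) sets (j) aside: (k) is engaged — the reference index is 101, under the 105 limit. Exception (a) stands.
Exception (b) requires that the coverage ratio is no less than 90%; but the coverage ratio is 85%, short of 90%, so (b) is unavailable.
Exception (c) fails — there is no Schedule 1 Certificate in force.
Exception (d) fails — discharge occurs on five days per week.
Exception (e)'s conditions are all satisfied: aggregate throughput is 360 units, below the 390 units limit; a current Category 5 Declaration is held; assessed value is $326,000, below the $365,500 limit. Turning to paragraph (n): (n) operates — the compliance score is 99 points, meeting the 96 points threshold. So (e) is unavailable.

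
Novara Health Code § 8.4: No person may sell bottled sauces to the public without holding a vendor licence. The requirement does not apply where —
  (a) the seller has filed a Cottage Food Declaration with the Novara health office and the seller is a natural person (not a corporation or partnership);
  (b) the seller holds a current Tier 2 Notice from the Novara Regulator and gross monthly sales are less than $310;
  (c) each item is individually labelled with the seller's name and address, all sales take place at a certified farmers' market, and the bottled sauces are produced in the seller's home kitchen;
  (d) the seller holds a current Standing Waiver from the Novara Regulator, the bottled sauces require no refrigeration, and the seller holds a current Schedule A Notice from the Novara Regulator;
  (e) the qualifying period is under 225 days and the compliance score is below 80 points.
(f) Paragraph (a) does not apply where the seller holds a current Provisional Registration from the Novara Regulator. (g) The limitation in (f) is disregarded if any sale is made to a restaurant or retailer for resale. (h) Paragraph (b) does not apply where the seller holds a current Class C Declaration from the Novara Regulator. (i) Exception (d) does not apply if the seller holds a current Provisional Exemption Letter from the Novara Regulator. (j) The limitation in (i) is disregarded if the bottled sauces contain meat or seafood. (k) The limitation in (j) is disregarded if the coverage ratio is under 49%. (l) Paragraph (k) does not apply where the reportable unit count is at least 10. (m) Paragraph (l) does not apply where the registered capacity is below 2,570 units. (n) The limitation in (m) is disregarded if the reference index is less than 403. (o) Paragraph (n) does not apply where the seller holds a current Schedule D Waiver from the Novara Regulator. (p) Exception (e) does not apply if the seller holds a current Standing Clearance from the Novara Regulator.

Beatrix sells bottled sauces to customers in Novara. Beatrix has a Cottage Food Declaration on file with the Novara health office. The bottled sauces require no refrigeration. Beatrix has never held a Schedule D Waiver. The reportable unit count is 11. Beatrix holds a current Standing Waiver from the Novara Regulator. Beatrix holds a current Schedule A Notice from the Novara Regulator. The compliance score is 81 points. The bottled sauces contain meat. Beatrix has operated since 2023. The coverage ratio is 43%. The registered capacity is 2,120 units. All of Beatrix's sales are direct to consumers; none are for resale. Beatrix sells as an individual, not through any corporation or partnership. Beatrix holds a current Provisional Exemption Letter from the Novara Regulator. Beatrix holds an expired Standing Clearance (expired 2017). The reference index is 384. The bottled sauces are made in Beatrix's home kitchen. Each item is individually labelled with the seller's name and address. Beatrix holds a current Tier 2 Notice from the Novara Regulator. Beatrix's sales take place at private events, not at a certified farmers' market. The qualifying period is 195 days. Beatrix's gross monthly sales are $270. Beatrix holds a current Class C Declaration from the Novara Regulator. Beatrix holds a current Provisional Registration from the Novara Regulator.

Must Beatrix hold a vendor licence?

Exception (a)'s conditions are all satisfied: a Cottage Food Declaration is on file; the seller is a natural person. But: (f) operates against (a): a current Provisional Registration is held. (g), which would lift (f), is not engaged — no sales are for resale. So (a) is unavailable.
Exception (b)'s conditions are all satisfied: a current Tier 2 Notice is held; gross monthly sales are $270, less than the $310 limit. However, paragraph (h) must be considered: (h) is engaged — a current Class C Declaration is held. Exception (b) does not apply.
Exception (c) requires that all sales take place at a certified farmers' market; but sales are at private events, not a certified farmers' market, so (c) is unavailable.
Exception (d): a current Standing Waiver is held; the bottled sauces are shelf-stable; a current Schedule A Notice is held — every condition holds. As to paragraphs (i)–(o): (i) would limit (d) — a current Provisional Exemption Letter is held — but (j) sets (i) aside: (j) applies — the bottled sauces contain meat. (k) applies (the coverage ratio is 43%, under the 49% limit), but is itself disapplied by (l): (l) operates against (k): the reportable unit count is 11, meeting the 10 threshold. (m) would limit (l) — the registered capacity is 2,120 units, below the 2,570 units limit — but (n) sets (m) aside: (n) operates against (m): the reference index is 384, less than the 403 limit. (o), which would lift (n), is inapplicable — the Schedule D Waiver is not current. Exception (d) stands.
Exception (e) requires that the compliance score is below 80 points; but the compliance score is 81 points, not below 80 points, so (e) is unavailable.

No — exception (d) applies; Beatrix is not required to hold a vendor licence.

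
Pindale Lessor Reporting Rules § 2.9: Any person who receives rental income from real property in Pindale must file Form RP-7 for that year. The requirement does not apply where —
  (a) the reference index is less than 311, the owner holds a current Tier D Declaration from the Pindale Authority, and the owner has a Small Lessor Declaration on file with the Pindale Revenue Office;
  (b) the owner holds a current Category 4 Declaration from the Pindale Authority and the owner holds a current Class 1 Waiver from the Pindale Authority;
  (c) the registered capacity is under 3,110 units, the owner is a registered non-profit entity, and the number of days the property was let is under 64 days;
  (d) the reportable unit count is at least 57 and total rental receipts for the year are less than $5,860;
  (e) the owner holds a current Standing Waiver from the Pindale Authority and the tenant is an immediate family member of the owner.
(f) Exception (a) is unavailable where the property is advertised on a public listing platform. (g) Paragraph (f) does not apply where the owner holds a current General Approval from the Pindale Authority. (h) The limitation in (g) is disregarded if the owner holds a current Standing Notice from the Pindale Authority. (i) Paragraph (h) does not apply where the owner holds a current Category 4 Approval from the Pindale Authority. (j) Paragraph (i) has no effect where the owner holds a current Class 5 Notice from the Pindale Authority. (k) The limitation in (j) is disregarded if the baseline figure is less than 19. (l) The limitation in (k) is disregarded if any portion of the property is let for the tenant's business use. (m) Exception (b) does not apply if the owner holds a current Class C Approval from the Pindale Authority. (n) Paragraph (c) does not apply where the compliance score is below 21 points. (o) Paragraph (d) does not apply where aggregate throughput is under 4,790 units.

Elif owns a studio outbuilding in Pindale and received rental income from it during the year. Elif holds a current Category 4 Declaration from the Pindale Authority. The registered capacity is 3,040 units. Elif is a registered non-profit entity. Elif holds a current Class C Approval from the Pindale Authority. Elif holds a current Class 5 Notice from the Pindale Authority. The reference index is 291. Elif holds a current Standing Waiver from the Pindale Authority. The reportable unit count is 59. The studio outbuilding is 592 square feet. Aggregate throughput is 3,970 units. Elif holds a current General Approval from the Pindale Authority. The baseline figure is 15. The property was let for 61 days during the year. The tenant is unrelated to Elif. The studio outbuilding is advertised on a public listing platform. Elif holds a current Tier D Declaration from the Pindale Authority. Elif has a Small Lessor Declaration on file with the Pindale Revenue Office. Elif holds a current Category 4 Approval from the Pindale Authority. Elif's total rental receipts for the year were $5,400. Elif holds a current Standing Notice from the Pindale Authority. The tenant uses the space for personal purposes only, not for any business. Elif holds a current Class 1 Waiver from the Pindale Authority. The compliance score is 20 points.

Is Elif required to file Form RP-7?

All of (a)'s requirements are met (the reference index is 291, less than the 311 limit; a current Tier D Declaration is held; a Small Lessor Declaration is on file). Under paragraphs (f)–(l): (f) is triggered (the property is publicly advertised), but is overridden by (g): (g) applies — a current General Approval is held. (h) would limit (g) — a current Standing Notice is held — but (i) sets (h) aside: (i) is engaged — a current Category 4 Approval is held. (j) would limit (i) — a current Class 5 Notice is held — but (k) sets (j) aside: (k) applies — the baseline figure is 15, less than the 19 limit. (l), which would lift (k), is not engaged — the space is used for personal purposes only. (a) remains available.
Exception (b): a current Category 4 Declaration is held; a current Class 1 Waiver is held — every condition holds. Turning to paragraph (m): (m) is engaged — a current Class C Approval is held. Exception (b) does not apply.
Exception (c)'s conditions are all satisfied: the registered capacity is 3,040 units, under the 3,110 units limit; Elif is a registered non-profit; the number of days the property was let is 61 days, under the 64 days limit. But: (n) operates against (c): the compliance score is 20 points, below the 21 points limit. Exception (c) does not apply.
Exception (d): the reportable unit count is 59, meeting the 57 threshold; total rental receipts for the year are $5,400, less than the $5,860 limit — every condition holds. But: (o) operates against (d): aggregate throughput is 3,970 units, under the 4,790 units limit. So (d) is unavailable.
Exception (e) fails — the tenant is unrelated to the owner.

No — exception (a) applies; Elif is not required to file Form RP-7.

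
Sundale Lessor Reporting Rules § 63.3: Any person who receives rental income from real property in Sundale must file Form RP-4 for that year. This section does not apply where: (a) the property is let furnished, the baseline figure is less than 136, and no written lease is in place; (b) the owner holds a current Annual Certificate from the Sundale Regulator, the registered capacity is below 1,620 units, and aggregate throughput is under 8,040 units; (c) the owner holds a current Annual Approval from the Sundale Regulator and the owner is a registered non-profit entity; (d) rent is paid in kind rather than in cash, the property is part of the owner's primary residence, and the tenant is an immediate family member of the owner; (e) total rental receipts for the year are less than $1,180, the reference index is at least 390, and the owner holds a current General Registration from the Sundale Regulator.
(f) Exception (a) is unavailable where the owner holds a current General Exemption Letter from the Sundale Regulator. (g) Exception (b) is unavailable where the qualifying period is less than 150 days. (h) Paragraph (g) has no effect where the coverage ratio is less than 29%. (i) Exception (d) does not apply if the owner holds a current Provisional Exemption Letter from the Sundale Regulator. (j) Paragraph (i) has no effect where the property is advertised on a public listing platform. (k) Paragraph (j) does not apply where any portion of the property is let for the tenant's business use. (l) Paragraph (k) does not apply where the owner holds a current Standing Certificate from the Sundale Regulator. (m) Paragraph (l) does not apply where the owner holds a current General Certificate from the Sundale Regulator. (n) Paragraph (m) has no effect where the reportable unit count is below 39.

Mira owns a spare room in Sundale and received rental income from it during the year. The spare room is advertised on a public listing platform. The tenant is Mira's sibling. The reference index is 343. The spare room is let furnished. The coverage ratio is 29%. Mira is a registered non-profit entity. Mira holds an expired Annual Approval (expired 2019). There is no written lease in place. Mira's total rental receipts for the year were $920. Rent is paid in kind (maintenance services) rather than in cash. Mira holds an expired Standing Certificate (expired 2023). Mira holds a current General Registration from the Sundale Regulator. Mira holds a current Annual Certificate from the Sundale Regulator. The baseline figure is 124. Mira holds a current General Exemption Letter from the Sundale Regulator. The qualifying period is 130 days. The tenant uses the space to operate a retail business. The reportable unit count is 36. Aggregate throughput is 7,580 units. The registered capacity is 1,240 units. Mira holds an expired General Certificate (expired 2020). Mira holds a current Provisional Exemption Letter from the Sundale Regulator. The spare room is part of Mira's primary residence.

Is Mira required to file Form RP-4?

Yes — Mira must file Form RP-4.

Exception (a): the property is let furnished; the baseline figure is 124, less than the 136 limit; there is no written lease — every condition holds. However, paragraph (f) must be considered: (f) operates against (a): a current General Exemption Letter is held. So (a) is unavailable.
Exception (b): a current Annual Certificate is held; the registered capacity is 1,240 units, below the 1,620 units limit; aggregate throughput is 7,580 units, under the 8,040 units limit — every condition holds. But: (g) applies — the qualifying period is 130 days, less than the 150 days limit. (h) is inapplicable (the coverage ratio is 29%, not less than 29%), so (g) stands. Exception (b) does not apply.
Exception (c) fails — there is no Annual Approval in force.
All of (d)'s requirements are met (rent is paid in kind; the spare room is part of the primary residence; the tenant is an immediate family member). Turning to paragraphs (i)–(n): (i) operates against (d): a current Provisional Exemption Letter is held. (j) operates (the property is publicly advertised), but is overridden by (k): (k) operates — the space is let for business use. (l) is inapplicable (the Standing Certificate is not current), so (k) stands. So (d) is unavailable.
Exception (e) fails — the reference index is 343, short of 390.
No exception displaces § 63.3.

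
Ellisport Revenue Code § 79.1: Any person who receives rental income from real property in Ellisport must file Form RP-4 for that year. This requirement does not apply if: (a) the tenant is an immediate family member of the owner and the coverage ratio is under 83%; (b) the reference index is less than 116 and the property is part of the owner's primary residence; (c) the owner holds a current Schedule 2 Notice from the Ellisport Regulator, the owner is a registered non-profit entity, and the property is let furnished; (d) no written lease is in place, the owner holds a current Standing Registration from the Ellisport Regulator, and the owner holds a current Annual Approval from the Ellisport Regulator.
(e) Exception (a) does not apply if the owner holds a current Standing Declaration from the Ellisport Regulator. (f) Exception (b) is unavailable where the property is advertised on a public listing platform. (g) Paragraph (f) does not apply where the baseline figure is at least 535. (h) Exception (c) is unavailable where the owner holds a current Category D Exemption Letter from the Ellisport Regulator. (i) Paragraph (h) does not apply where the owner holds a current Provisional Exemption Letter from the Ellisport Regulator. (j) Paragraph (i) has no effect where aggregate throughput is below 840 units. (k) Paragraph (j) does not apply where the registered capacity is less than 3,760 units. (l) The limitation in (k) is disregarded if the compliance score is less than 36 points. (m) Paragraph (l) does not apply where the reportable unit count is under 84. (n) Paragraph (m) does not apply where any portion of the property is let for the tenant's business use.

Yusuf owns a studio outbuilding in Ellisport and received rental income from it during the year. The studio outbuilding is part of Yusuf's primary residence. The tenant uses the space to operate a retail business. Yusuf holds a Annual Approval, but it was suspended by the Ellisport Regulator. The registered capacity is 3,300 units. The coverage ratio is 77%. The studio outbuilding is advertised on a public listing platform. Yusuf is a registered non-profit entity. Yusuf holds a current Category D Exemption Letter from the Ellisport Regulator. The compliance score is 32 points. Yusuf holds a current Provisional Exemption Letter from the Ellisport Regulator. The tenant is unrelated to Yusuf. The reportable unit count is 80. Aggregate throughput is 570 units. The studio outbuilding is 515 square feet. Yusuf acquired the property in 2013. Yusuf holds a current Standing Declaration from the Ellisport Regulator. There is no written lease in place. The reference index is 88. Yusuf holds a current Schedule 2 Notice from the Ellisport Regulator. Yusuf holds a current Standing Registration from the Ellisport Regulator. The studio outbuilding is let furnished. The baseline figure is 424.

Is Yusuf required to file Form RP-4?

Yes — Yusuf must file Form RP-4.

Exception (a) does not apply: the tenant is unrelated to the owner.
All of (b)'s requirements are met (the reference index is 88, less than the 116 limit; the studio outbuilding is part of the primary residence). Turning to paragraphs (f)–(g): (f) operates — the property is publicly advertised. (g) is not engaged (the baseline figure is 424, short of 535), so (f) stands. So (b) is unavailable.
All of (c)'s requirements are met (a current Schedule 2 Notice is held; Yusuf is a registered non-profit; the property is let furnished). However, paragraphs (h)–(n) must be considered: (h) operates against (c): a current Category D Exemption Letter is held. (i) is engaged (a current Provisional Exemption Letter is held), but is itself disapplied by (j): (j) operates against (i): aggregate throughput is 570 units, below the 840 units limit. (k) is triggered (the registered capacity is 3,300 units, less than the 3,760 units limit), but yields to (l): (l) operates against (k): the compliance score is 32 points, less than the 36 points limit. (m) would limit (l) — the reportable unit count is 80, under the 84 limit — but (n) sets (m) aside: (n) operates against (m): the space is let for business use. Exception (c) does not apply.
Exception (d) does not apply: there is no Annual Approval in force.
Every exception is unavailable, so the rule governs.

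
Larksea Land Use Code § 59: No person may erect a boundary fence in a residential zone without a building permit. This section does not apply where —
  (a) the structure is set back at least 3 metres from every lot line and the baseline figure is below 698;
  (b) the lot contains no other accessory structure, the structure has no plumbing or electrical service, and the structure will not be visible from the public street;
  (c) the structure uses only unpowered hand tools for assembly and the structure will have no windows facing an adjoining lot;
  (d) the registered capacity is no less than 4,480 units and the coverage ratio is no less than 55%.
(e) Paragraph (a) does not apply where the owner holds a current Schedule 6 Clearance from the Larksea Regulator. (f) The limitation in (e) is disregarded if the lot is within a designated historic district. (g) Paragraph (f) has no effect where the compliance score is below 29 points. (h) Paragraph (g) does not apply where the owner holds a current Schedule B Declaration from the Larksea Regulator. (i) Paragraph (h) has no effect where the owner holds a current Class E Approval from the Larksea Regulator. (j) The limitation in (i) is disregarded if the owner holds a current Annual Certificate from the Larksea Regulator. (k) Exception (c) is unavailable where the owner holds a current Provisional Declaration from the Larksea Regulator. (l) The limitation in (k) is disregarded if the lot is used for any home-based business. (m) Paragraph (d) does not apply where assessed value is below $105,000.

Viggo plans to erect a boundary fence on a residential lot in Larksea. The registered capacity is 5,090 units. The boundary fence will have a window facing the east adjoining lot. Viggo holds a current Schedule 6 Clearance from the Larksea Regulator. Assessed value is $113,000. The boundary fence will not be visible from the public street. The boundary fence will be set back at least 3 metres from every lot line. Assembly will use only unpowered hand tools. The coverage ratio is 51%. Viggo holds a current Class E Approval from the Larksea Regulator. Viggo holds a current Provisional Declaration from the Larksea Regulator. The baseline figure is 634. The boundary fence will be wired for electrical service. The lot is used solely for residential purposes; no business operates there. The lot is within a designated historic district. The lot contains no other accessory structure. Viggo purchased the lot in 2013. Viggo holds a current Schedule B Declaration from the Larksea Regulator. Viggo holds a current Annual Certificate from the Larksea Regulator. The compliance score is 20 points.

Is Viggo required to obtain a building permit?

Exception (a)'s conditions are all satisfied: the setback is at least 3 m on every side; the baseline figure is 634, below the 698 limit. Considering the limiting provisions: (e) applies (a current Schedule 6 Clearance is held), but yields to (f): (f) operates — the lot is in a historic district. (g) would limit (f) — the compliance score is 20 points, below the 29 points limit — but (h) sets (g) aside: (h) operates against (g): a current Schedule B Declaration is held. (i) is triggered (a current Class E Approval is held), but is displaced by (j): (j) operates against (i): a current Annual Certificate is held. So (a) applies.
Exception (b) fails — electrical service is planned.
Exception (c) fails — a window faces an adjoining lot.
Exception (d) does not apply: the coverage ratio is 51%, short of 55%.

No — exception (a) applies; Viggo does not need a building permit.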